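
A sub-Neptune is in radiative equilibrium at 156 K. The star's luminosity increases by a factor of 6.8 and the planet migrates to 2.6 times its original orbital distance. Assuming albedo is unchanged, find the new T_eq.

T_eq ≈ 156 K

T_eq ∝ L^(1/4) · d^(−1/2).
T′ = 156 × 6.8^(1/4) / 2.6^(1/2) = 156 K.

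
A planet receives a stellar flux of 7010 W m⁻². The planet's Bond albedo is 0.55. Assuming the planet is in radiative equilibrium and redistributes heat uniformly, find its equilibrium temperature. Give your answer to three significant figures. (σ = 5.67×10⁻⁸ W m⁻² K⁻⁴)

T_eq ≈ 343 K

Energy balance: absorbed = emitted ⇒ πR²·S(1−A) = 4πR²·σT_eq⁴, so T_eq⁴ = S(1−A)/(4σ).
T_eq = [7010 × 0.45 / (4 × 5.67×10⁻⁸)]^(1/4) = (1.39×10¹⁰)^(1/4) = 343 K.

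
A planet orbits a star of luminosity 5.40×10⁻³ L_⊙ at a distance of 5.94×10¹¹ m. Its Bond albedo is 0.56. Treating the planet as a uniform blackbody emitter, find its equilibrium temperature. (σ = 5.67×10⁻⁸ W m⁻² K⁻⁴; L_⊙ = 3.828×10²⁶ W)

T_eq ≈ 30.8 K

L = 5.40×10⁻³ × 3.828×10²⁶ = 2.07×10²⁴ W.
Flux: S = L/(4πd²) = 2.07×10²⁴/(4π×(5.94×10¹¹)²) = 0.466 W m⁻².
Energy balance: absorbed = emitted ⇒ πR²·S(1−A) = 4πR²·σT_eq⁴, so T_eq⁴ = S(1−A)/(4σ).
T_eq = [0.466 × 0.44 / (4 × 5.67×10⁻⁸)]^(1/4) = (9.04×10⁵)^(1/4) = 30.8 K.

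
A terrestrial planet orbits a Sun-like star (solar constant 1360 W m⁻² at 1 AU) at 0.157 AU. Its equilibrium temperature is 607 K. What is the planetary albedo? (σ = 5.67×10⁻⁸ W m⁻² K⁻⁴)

Flux at 0.157 AU: S = 1360/0.157² = 5.52×10⁴ W m⁻².
From T_eq⁴ = S(1−A)/(4σ): 1−A = 4σT_eq⁴/S.
1−A = 4 × 5.67×10⁻⁸ × (607)⁴ / 5.52×10⁴ = 0.558.

A ≈ 0.44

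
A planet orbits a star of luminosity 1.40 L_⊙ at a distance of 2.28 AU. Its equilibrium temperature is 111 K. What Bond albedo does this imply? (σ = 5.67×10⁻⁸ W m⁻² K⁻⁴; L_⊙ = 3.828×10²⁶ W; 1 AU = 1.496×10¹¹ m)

A ≈ 0.91

d = 2.28 AU = 3.41×10¹¹ m.
L = 1.40 × 3.828×10²⁶ = 5.36×10²⁶ W.
Flux: S = L/(4πd²) = 5.36×10²⁶/(4π×(3.41×10¹¹)²) = 367 W m⁻².
From T_eq⁴ = S(1−A)/(4σ): 1−A = 4σT_eq⁴/S.
1−A = 4 × 5.67×10⁻⁸ × (111)⁴ / 367 = 0.094.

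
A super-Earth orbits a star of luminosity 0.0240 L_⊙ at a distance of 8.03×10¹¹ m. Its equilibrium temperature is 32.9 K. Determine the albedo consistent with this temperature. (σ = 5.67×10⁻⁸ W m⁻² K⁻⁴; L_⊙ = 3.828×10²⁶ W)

L = 0.0240 × 3.828×10²⁶ = 9.19×10²⁴ W.
Flux: S = L/(4πd²) = 9.19×10²⁴/(4π×(8.03×10¹¹)²) = 1.13 W m⁻².
From T_eq⁴ = S(1−A)/(4σ): 1−A = 4σT_eq⁴/S.
1−A = 4 × 5.67×10⁻⁸ × (32.9)⁴ / 1.13 = 0.234.

A ≈ 0.77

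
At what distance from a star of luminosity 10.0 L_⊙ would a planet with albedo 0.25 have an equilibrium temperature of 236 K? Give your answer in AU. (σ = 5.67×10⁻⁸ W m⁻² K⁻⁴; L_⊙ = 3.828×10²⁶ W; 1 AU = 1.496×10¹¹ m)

d ≈ 3.81 AU

L = 10.0 × 3.828×10²⁶ = 3.83×10²⁷ W.
From T_eq⁴ = L(1−A)/(16πσd²): d = √[L(1−A)/(16πσT_eq⁴)].
d = √[3.83×10²⁷ × 0.75 / (16π × 5.67×10⁻⁸ × (236)⁴)] = 5.70×10¹¹ m = 3.81 AU.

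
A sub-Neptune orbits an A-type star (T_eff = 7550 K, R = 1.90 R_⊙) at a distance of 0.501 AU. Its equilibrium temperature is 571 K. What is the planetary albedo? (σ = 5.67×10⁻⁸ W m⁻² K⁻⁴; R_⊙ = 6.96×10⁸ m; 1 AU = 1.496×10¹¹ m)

A ≈ 0.58

R_⋆ = 1.90 × 6.96×10⁸ = 1.32×10⁹ m.
d = 0.501 AU = 7.49×10¹⁰ m.
L = 4πR_⋆²σT_⋆⁴ = 4π(1.32×10⁹)² × 5.67×10⁻⁸ × (7550)⁴ = 4.05×10²⁷ W.
S = L/(4πd²) = 5.74×10⁴ W m⁻².
From T_eq⁴ = S(1−A)/(4σ): 1−A = 4σT_eq⁴/S.
1−A = 4 × 5.67×10⁻⁸ × (571)⁴ / 5.74×10⁴ = 0.420.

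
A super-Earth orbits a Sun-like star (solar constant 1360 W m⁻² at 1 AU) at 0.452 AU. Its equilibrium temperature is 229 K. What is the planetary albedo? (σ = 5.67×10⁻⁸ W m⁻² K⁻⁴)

Flux at 0.452 AU: S = 1360/0.452² = 6660 W m⁻².
From T_eq⁴ = S(1−A)/(4σ): 1−A = 4σT_eq⁴/S.
1−A = 4 × 5.67×10⁻⁸ × (229)⁴ / 6660 = 0.094.

A ≈ 0.91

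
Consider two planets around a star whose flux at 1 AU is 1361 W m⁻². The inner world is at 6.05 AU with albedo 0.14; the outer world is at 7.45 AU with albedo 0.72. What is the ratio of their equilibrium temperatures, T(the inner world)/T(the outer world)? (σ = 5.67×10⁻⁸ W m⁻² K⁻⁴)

T_eq = [S₀(1−A)/(4σd²)]^(1/4), so T ∝ (1−A)^(1/4) / √d.
T₁ = [1361×0.86/(4×5.67×10⁻⁸×6.05²)]^(1/4) = 108.97 K.
T₂ = [1361×0.28/(4×5.67×10⁻⁸×7.45²)]^(1/4) = 74.18 K.

T₁/T₂ ≈ 1.469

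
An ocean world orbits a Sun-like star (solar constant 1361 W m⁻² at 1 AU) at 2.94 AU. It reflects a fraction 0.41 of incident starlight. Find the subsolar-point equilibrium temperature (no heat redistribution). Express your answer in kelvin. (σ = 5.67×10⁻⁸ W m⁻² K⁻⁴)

T_ss ≈ 201 K

Flux at 2.94 AU: S = 1361/2.94² = 157 W m⁻².
At the subsolar point the surface absorbs S(1−A) and emits σT⁴ per unit area — no factor of 4, since only the local patch is in balance.
T = [157 × 0.59 / 5.67×10⁻⁸]^(1/4) = (1.64×10⁹)^(1/4) = 201 K.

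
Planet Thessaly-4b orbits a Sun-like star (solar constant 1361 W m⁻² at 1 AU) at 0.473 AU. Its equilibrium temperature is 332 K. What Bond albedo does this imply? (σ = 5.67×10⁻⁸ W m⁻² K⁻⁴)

Flux at 0.473 AU: S = 1361/0.473² = 6080 W m⁻².
From T_eq⁴ = S(1−A)/(4σ): 1−A = 4σT_eq⁴/S.
1−A = 4 × 5.67×10⁻⁸ × (332)⁴ / 6080 = 0.453.

A ≈ 0.55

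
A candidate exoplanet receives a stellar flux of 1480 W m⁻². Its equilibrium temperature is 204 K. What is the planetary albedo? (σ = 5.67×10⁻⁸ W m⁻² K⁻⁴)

A ≈ 0.73

From T_eq⁴ = S(1−A)/(4σ): 1−A = 4σT_eq⁴/S.
1−A = 4 × 5.67×10⁻⁸ × (204)⁴ / 1480 = 0.265.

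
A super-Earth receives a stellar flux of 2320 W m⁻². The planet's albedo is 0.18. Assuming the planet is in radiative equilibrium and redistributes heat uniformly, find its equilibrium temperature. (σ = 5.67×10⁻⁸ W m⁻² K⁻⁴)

Energy balance: absorbed = emitted ⇒ πR²·S(1−A) = 4πR²·σT_eq⁴, so T_eq⁴ = S(1−A)/(4σ).
T_eq = [2320 × 0.82 / (4 × 5.67×10⁻⁸)]^(1/4) = (8.39×10⁹)^(1/4) = 303 K.

T_eq ≈ 303 K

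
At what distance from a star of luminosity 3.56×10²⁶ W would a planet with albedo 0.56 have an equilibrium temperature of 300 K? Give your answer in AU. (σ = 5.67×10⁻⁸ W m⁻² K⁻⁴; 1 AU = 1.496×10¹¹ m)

d ≈ 0.551 AU

From T_eq⁴ = L(1−A)/(16πσd²): d = √[L(1−A)/(16πσT_eq⁴)].
d = √[3.56×10²⁶ × 0.44 / (16π × 5.67×10⁻⁸ × (300)⁴)] = 8.24×10¹⁰ m = 0.551 AU.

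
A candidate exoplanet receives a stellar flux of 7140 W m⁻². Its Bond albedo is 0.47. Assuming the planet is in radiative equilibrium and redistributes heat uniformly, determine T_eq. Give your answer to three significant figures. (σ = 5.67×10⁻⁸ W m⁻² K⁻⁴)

Energy balance: absorbed = emitted ⇒ πR²·S(1−A) = 4πR²·σT_eq⁴, so T_eq⁴ = S(1−A)/(4σ).
T_eq = [7140 × 0.53 / (4 × 5.67×10⁻⁸)]^(1/4) = (1.67×10¹⁰)^(1/4) = 359 K.

T_eq ≈ 359 K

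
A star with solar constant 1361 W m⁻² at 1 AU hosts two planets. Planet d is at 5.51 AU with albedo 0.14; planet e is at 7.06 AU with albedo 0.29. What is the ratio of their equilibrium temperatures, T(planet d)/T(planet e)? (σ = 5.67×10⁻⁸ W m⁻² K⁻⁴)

T₁/T₂ ≈ 1.188

T_eq = [S₀(1−A)/(4σd²)]^(1/4), so T ∝ (1−A)^(1/4) / √d.
T₁ = [1361×0.86/(4×5.67×10⁻⁸×5.51²)]^(1/4) = 114.18 K.
T₂ = [1361×0.71/(4×5.67×10⁻⁸×7.06²)]^(1/4) = 96.15 K.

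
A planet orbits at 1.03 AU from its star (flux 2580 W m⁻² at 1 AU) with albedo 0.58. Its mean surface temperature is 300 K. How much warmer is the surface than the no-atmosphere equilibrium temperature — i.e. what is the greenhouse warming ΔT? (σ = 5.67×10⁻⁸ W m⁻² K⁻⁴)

S = 2580/1.03² = 2432 W m⁻².
T_eq = [S(1−A)/(4σ)]^(1/4) = [2432×0.42/(4×5.67×10⁻⁸)]^(1/4) = 259.1 K.
ΔT = T_surf − T_eq = 300 − 259.1.

ΔT ≈ 40.9 K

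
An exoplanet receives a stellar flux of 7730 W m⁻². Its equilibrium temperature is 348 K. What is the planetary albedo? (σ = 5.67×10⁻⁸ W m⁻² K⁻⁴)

From T_eq⁴ = S(1−A)/(4σ): 1−A = 4σT_eq⁴/S.
1−A = 4 × 5.67×10⁻⁸ × (348)⁴ / 7730 = 0.430.

A ≈ 0.57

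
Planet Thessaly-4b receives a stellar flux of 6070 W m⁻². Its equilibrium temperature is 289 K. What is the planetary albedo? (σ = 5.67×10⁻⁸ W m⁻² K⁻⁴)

From T_eq⁴ = S(1−A)/(4σ): 1−A = 4σT_eq⁴/S.
1−A = 4 × 5.67×10⁻⁸ × (289)⁴ / 6070 = 0.261.

A ≈ 0.74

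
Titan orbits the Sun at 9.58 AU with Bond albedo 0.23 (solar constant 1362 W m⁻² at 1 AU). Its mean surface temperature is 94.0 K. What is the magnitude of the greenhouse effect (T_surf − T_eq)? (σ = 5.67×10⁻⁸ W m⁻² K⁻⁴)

ΔT ≈ 9.7 K

S = 1362/9.58² = 14.84 W m⁻².
T_eq = [S(1−A)/(4σ)]^(1/4) = [14.84×0.77/(4×5.67×10⁻⁸)]^(1/4) = 84.3 K.
ΔT = T_surf − T_eq = 94 − 84.3.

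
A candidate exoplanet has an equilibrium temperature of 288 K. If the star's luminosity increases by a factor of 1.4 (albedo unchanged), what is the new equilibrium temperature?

T_eq ≈ 313 K

T_eq ∝ L^(1/4) · d^(−1/2).
T′ = 288 × 1.4^(1/4) = 313 K.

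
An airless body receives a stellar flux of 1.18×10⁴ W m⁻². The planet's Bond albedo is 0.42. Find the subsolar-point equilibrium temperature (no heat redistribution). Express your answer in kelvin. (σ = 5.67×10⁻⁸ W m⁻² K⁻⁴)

At the subsolar point the surface absorbs S(1−A) and emits σT⁴ per unit area — no factor of 4, since only the local patch is in balance.
T = [1.18×10⁴ × 0.58 / 5.67×10⁻⁸]^(1/4) = (1.21×10¹¹)^(1/4) = 589 K.

T_ss ≈ 589 K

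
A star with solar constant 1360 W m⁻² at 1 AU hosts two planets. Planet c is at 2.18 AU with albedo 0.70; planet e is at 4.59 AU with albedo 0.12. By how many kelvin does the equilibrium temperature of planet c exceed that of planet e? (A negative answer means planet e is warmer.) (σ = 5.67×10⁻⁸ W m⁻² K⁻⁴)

ΔT ≈ 13.7 K

T_eq = [S₀(1−A)/(4σd²)]^(1/4), so T ∝ (1−A)^(1/4) / √d.
T₁ = [1360×0.30/(4×5.67×10⁻⁸×2.18²)]^(1/4) = 139.48 K.
T₂ = [1360×0.88/(4×5.67×10⁻⁸×4.59²)]^(1/4) = 125.80 K.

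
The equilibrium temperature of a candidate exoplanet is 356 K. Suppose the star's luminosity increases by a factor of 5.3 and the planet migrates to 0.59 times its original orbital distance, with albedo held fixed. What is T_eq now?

T_eq ≈ 703 K

T_eq ∝ L^(1/4) · d^(−1/2).
T′ = 356 × 5.3^(1/4) / 0.59^(1/2) = 703 K.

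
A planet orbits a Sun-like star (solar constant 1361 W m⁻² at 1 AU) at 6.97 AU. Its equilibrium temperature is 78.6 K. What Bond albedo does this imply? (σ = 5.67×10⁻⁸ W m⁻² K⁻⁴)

Flux at 6.97 AU: S = 1361/6.97² = 28.0 W m⁻².
From T_eq⁴ = S(1−A)/(4σ): 1−A = 4σT_eq⁴/S.
1−A = 4 × 5.67×10⁻⁸ × (78.6)⁴ / 28.0 = 0.309.

A ≈ 0.69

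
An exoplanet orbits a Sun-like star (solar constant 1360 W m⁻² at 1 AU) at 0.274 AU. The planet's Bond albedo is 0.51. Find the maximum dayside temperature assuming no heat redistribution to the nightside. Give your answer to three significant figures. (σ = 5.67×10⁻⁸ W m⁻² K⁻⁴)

Flux at 0.274 AU: S = 1360/0.274² = 1.81×10⁴ W m⁻².
With no redistribution each surface element balances locally: S(1−A) = σT⁴.
T = [1.81×10⁴ × 0.49 / 5.67×10⁻⁸]^(1/4) = (1.57×10¹¹)^(1/4) = 629 K.

T_ss ≈ 629 K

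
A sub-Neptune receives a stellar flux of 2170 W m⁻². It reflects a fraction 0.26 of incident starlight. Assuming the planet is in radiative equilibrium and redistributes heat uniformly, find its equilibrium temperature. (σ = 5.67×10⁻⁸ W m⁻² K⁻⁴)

Energy balance: absorbed = emitted ⇒ πR²·S(1−A) = 4πR²·σT_eq⁴, so T_eq⁴ = S(1−A)/(4σ).
T_eq = [2170 × 0.74 / (4 × 5.67×10⁻⁸)]^(1/4) = (7.08×10⁹)^(1/4) = 290 K.

T_eq ≈ 290 K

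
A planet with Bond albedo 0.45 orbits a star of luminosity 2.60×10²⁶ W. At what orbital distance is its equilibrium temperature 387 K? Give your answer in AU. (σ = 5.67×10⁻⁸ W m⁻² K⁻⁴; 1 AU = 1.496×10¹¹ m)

From T_eq⁴ = L(1−A)/(16πσd²): d = √[L(1−A)/(16πσT_eq⁴)].
d = √[2.60×10²⁶ × 0.55 / (16π × 5.67×10⁻⁸ × (387)⁴)] = 4.73×10¹⁰ m = 0.316 AU.

d ≈ 0.316 AU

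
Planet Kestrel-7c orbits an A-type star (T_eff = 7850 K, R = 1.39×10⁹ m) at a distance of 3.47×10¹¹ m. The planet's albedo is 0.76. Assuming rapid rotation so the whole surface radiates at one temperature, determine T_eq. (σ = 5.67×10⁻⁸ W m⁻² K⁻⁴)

L = 4πR_⋆²σT_⋆⁴ = 4π(1.39×10⁹)² × 5.67×10⁻⁸ × (7850)⁴ = 5.23×10²⁷ W.
S = L/(4πd²) = 3450 W m⁻².
Energy balance: absorbed = emitted ⇒ πR²·S(1−A) = 4πR²·σT_eq⁴, so T_eq⁴ = S(1−A)/(4σ).
T_eq = [3450 × 0.24 / (4 × 5.67×10⁻⁸)]^(1/4) = (3.66×10⁹)^(1/4) = 246 K.

T_eq ≈ 246 K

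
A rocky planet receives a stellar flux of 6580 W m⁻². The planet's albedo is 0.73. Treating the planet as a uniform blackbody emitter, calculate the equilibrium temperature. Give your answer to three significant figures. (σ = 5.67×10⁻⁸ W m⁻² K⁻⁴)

T_eq ≈ 297 K

Energy balance: absorbed = emitted ⇒ πR²·S(1−A) = 4πR²·σT_eq⁴, so T_eq⁴ = S(1−A)/(4σ).
T_eq = [6580 × 0.27 / (4 × 5.67×10⁻⁸)]^(1/4) = (7.83×10⁹)^(1/4) = 297 K.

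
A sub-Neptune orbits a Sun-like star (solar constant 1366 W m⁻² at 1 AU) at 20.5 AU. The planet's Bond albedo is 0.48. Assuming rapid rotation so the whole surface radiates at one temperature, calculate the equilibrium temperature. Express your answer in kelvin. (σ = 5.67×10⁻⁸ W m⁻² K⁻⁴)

Flux at 20.5 AU: S = 1366/20.5² = 3.25 W m⁻².
Energy balance: absorbed = emitted ⇒ πR²·S(1−A) = 4πR²·σT_eq⁴, so T_eq⁴ = S(1−A)/(4σ).
T_eq = [3.25 × 0.52 / (4 × 5.67×10⁻⁸)]^(1/4) = (7.45×10⁶)^(1/4) = 52.2 K.

T_eq ≈ 52.2 K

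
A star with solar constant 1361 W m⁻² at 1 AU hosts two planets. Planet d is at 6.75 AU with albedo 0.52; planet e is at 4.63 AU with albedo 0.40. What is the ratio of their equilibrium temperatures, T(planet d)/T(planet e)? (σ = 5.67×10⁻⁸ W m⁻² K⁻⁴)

T_eq = [S₀(1−A)/(4σd²)]^(1/4), so T ∝ (1−A)^(1/4) / √d.
T₁ = [1361×0.48/(4×5.67×10⁻⁸×6.75²)]^(1/4) = 89.17 K.
T₂ = [1361×0.60/(4×5.67×10⁻⁸×4.63²)]^(1/4) = 113.84 K.

T₁/T₂ ≈ 0.783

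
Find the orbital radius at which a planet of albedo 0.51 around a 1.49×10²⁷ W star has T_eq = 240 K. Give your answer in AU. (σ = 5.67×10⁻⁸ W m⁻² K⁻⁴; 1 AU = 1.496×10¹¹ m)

From T_eq⁴ = L(1−A)/(16πσd²): d = √[L(1−A)/(16πσT_eq⁴)].
d = √[1.49×10²⁷ × 0.49 / (16π × 5.67×10⁻⁸ × (240)⁴)] = 2.78×10¹¹ m = 1.86 AU.

d ≈ 1.86 AU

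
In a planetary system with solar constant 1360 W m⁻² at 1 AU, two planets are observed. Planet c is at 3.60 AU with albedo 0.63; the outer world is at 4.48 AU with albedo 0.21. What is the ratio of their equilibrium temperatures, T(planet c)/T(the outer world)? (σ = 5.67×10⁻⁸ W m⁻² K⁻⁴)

T₁/T₂ ≈ 0.923

T_eq = [S₀(1−A)/(4σd²)]^(1/4), so T ∝ (1−A)^(1/4) / √d.
T₁ = [1360×0.37/(4×5.67×10⁻⁸×3.60²)]^(1/4) = 114.39 K.
T₂ = [1360×0.79/(4×5.67×10⁻⁸×4.48²)]^(1/4) = 123.95 K.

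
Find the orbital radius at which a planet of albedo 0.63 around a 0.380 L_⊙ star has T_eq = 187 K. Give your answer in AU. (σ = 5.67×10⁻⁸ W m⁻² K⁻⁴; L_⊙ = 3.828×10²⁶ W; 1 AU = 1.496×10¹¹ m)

d ≈ 0.831 AU

L = 0.380 × 3.828×10²⁶ = 1.45×10²⁶ W.
From T_eq⁴ = L(1−A)/(16πσd²): d = √[L(1−A)/(16πσT_eq⁴)].
d = √[1.45×10²⁶ × 0.37 / (16π × 5.67×10⁻⁸ × (187)⁴)] = 1.24×10¹¹ m = 0.831 AU.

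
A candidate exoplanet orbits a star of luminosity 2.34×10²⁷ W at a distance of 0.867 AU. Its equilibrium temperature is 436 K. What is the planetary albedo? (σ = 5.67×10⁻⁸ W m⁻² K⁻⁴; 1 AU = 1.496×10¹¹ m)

d = 0.867 AU = 1.30×10¹¹ m.
Flux: S = L/(4πd²) = 2.34×10²⁷/(4π×(1.30×10¹¹)²) = 1.11×10⁴ W m⁻².
From T_eq⁴ = S(1−A)/(4σ): 1−A = 4σT_eq⁴/S.
1−A = 4 × 5.67×10⁻⁸ × (436)⁴ / 1.11×10⁴ = 0.740.

A ≈ 0.26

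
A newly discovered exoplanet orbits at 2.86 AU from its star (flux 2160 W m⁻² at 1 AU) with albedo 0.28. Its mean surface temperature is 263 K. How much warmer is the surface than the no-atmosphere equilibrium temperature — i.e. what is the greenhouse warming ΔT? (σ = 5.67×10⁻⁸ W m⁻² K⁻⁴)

ΔT ≈ 92.8 K

S = 2160/2.86² = 264.1 W m⁻².
T_eq = [S(1−A)/(4σ)]^(1/4) = [264.1×0.72/(4×5.67×10⁻⁸)]^(1/4) = 170.2 K.
ΔT = T_surf − T_eq = 263 − 170.2.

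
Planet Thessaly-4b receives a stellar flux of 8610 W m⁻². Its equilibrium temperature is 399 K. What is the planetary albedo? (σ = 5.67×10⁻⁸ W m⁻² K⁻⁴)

From T_eq⁴ = S(1−A)/(4σ): 1−A = 4σT_eq⁴/S.
1−A = 4 × 5.67×10⁻⁸ × (399)⁴ / 8610 = 0.668.

A ≈ 0.33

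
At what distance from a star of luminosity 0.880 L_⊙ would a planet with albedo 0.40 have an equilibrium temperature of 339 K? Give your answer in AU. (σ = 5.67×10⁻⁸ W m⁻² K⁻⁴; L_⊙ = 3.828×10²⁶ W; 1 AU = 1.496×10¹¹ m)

L = 0.880 × 3.828×10²⁶ = 3.37×10²⁶ W.
From T_eq⁴ = L(1−A)/(16πσd²): d = √[L(1−A)/(16πσT_eq⁴)].
d = √[3.37×10²⁶ × 0.60 / (16π × 5.67×10⁻⁸ × (339)⁴)] = 7.33×10¹⁰ m = 0.490 AU.

d ≈ 0.490 AU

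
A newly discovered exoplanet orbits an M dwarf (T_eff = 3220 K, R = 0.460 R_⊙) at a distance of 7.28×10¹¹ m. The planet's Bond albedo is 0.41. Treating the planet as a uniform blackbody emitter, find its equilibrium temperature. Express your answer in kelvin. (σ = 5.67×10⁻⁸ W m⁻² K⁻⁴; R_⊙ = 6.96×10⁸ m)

R_⋆ = 0.460 × 6.96×10⁸ = 3.20×10⁸ m.
L = 4πR_⋆²σT_⋆⁴ = 4π(3.20×10⁸)² × 5.67×10⁻⁸ × (3220)⁴ = 7.85×10²⁴ W.
S = L/(4πd²) = 1.18 W m⁻².
Energy balance: absorbed = emitted ⇒ πR²·S(1−A) = 4πR²·σT_eq⁴, so T_eq⁴ = S(1−A)/(4σ).
T_eq = [1.18 × 0.59 / (4 × 5.67×10⁻⁸)]^(1/4) = (3.07×10⁶)^(1/4) = 41.8 K.

T_eq ≈ 41.8 K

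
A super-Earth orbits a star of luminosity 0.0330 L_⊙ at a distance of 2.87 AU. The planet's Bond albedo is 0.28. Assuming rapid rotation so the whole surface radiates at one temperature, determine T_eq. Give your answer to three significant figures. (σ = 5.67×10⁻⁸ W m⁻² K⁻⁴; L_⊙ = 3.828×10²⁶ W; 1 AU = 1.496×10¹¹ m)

d = 2.87 AU = 4.29×10¹¹ m.
L = 0.0330 × 3.828×10²⁶ = 1.26×10²⁵ W.
Flux: S = L/(4πd²) = 1.26×10²⁵/(4π×(4.29×10¹¹)²) = 5.45 W m⁻².
Energy balance: absorbed = emitted ⇒ πR²·S(1−A) = 4πR²·σT_eq⁴, so T_eq⁴ = S(1−A)/(4σ).
T_eq = [5.45 × 0.72 / (4 × 5.67×10⁻⁸)]^(1/4) = (1.73×10⁷)^(1/4) = 64.5 K.

T_eq ≈ 64.5 K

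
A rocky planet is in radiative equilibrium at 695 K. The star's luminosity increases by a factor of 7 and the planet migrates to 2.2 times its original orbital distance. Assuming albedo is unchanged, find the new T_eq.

T_eq ∝ L^(1/4) · d^(−1/2).
T′ = 695 × 7^(1/4) / 2.2^(1/2) = 762 K.

T_eq ≈ 762 K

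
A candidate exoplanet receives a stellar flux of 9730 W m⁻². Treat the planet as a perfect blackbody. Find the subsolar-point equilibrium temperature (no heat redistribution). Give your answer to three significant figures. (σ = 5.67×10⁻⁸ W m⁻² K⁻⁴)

T_ss ≈ 644 K

At the subsolar point the surface absorbs S(1−A) and emits σT⁴ per unit area — no factor of 4, since only the local patch is in balance.
T = [9730 × 1.00 / 5.67×10⁻⁸]^(1/4) = (1.72×10¹¹)^(1/4) = 644 K.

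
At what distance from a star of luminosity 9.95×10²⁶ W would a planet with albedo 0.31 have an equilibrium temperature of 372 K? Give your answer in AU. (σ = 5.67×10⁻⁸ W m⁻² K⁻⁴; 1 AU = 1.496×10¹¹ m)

d ≈ 0.750 AU

From T_eq⁴ = L(1−A)/(16πσd²): d = √[L(1−A)/(16πσT_eq⁴)].
d = √[9.95×10²⁶ × 0.69 / (16π × 5.67×10⁻⁸ × (372)⁴)] = 1.12×10¹¹ m = 0.750 AU.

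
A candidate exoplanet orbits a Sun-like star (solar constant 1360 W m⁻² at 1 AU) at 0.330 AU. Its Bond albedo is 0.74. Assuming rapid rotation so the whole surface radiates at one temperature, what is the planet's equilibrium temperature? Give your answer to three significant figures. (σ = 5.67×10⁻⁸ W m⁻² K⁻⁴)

Flux at 0.330 AU: S = 1360/0.330² = 1.25×10⁴ W m⁻².
Energy balance: absorbed = emitted ⇒ πR²·S(1−A) = 4πR²·σT_eq⁴, so T_eq⁴ = S(1−A)/(4σ).
T_eq = [1.25×10⁴ × 0.26 / (4 × 5.67×10⁻⁸)]^(1/4) = (1.43×10¹⁰)^(1/4) = 346 K.

T_eq ≈ 346 K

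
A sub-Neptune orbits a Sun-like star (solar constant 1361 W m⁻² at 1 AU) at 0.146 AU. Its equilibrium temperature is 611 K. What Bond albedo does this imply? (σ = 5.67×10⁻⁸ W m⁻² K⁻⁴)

A ≈ 0.50

Flux at 0.146 AU: S = 1361/0.146² = 6.38×10⁴ W m⁻².
From T_eq⁴ = S(1−A)/(4σ): 1−A = 4σT_eq⁴/S.
1−A = 4 × 5.67×10⁻⁸ × (611)⁴ / 6.38×10⁴ = 0.495.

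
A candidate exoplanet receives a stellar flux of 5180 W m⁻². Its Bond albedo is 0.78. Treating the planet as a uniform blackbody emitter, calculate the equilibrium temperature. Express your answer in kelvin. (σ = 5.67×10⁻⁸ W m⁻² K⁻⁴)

T_eq ≈ 266 K

Energy balance: absorbed = emitted ⇒ πR²·S(1−A) = 4πR²·σT_eq⁴, so T_eq⁴ = S(1−A)/(4σ).
T_eq = [5180 × 0.22 / (4 × 5.67×10⁻⁸)]^(1/4) = (5.02×10⁹)^(1/4) = 266 K.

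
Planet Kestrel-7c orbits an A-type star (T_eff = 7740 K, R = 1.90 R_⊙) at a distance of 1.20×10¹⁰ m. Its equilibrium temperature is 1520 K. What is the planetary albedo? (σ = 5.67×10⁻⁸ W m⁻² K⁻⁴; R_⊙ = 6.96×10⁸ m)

A ≈ 0.51

R_⋆ = 1.90 × 6.96×10⁸ = 1.32×10⁹ m.
L = 4πR_⋆²σT_⋆⁴ = 4π(1.32×10⁹)² × 5.67×10⁻⁸ × (7740)⁴ = 4.47×10²⁷ W.
S = L/(4πd²) = 2.47×10⁶ W m⁻².
From T_eq⁴ = S(1−A)/(4σ): 1−A = 4σT_eq⁴/S.
1−A = 4 × 5.67×10⁻⁸ × (1520)⁴ / 2.47×10⁶ = 0.490.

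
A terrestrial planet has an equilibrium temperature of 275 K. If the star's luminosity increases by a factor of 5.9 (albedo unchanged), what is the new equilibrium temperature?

T_eq ≈ 429 K

T_eq ∝ L^(1/4) · d^(−1/2).
T′ = 275 × 5.9^(1/4) = 429 K.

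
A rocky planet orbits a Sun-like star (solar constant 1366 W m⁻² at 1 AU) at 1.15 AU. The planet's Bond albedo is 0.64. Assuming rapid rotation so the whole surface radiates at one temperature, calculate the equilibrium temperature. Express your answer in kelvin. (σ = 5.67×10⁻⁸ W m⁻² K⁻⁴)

T_eq ≈ 201 K

Flux at 1.15 AU: S = 1366/1.15² = 1030 W m⁻².
Energy balance: absorbed = emitted ⇒ πR²·S(1−A) = 4πR²·σT_eq⁴, so T_eq⁴ = S(1−A)/(4σ).
T_eq = [1030 × 0.36 / (4 × 5.67×10⁻⁸)]^(1/4) = (1.64×10⁹)^(1/4) = 201 K.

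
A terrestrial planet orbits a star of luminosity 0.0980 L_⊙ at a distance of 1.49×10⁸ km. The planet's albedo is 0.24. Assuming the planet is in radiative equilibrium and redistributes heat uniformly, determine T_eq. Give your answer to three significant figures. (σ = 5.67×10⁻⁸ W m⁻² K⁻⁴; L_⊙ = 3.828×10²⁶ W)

d = 1.49×10⁸ km = 1.49×10¹¹ m.
L = 0.0980 × 3.828×10²⁶ = 3.75×10²⁵ W.
Flux: S = L/(4πd²) = 3.75×10²⁵/(4π×(1.49×10¹¹)²) = 134 W m⁻².
Energy balance: absorbed = emitted ⇒ πR²·S(1−A) = 4πR²·σT_eq⁴, so T_eq⁴ = S(1−A)/(4σ).
T_eq = [134 × 0.76 / (4 × 5.67×10⁻⁸)]^(1/4) = (4.51×10⁸)^(1/4) = 146 K.

T_eq ≈ 146 K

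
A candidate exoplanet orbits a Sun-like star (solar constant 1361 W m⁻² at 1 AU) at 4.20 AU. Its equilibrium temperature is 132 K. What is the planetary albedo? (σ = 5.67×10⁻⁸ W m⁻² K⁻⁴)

A ≈ 0.11

Flux at 4.20 AU: S = 1361/4.20² = 77.2 W m⁻².
From T_eq⁴ = S(1−A)/(4σ): 1−A = 4σT_eq⁴/S.
1−A = 4 × 5.67×10⁻⁸ × (132)⁴ / 77.2 = 0.892.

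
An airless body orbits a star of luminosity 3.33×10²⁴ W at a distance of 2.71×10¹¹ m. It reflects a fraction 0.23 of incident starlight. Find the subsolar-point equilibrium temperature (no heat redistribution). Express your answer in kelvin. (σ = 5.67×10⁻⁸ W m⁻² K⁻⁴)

Flux: S = L/(4πd²) = 3.33×10²⁴/(4π×(2.71×10¹¹)²) = 3.61 W m⁻².
At the subsolar point the surface absorbs S(1−A) and emits σT⁴ per unit area — no factor of 4, since only the local patch is in balance.
T = [3.61 × 0.77 / 5.67×10⁻⁸]^(1/4) = (4.90×10⁷)^(1/4) = 83.7 K.

T_ss ≈ 83.7 K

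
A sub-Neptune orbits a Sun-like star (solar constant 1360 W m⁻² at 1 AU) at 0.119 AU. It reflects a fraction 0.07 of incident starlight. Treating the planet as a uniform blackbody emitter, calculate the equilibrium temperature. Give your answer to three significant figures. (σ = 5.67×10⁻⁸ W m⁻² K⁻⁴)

Flux at 0.119 AU: S = 1360/0.119² = 9.60×10⁴ W m⁻².
Energy balance: absorbed = emitted ⇒ πR²·S(1−A) = 4πR²·σT_eq⁴, so T_eq⁴ = S(1−A)/(4σ).
T_eq = [9.60×10⁴ × 0.93 / (4 × 5.67×10⁻⁸)]^(1/4) = (3.94×10¹¹)^(1/4) = 792 K.

T_eq ≈ 792 K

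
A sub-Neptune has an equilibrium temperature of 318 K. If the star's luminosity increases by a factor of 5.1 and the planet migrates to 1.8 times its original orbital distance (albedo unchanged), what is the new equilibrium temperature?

T_eq ≈ 356 K

T_eq ∝ L^(1/4) · d^(−1/2).
T′ = 318 × 5.1^(1/4) / 1.8^(1/2) = 356 K.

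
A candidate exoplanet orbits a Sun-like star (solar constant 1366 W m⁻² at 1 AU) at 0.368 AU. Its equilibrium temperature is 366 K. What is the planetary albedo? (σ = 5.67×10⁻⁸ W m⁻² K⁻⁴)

A ≈ 0.60

Flux at 0.368 AU: S = 1366/0.368² = 1.01×10⁴ W m⁻².
From T_eq⁴ = S(1−A)/(4σ): 1−A = 4σT_eq⁴/S.
1−A = 4 × 5.67×10⁻⁸ × (366)⁴ / 1.01×10⁴ = 0.403.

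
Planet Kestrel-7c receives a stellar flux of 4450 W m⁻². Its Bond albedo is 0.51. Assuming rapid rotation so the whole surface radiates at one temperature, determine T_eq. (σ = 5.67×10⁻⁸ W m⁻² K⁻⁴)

Energy balance: absorbed = emitted ⇒ πR²·S(1−A) = 4πR²·σT_eq⁴, so T_eq⁴ = S(1−A)/(4σ).
T_eq = [4450 × 0.49 / (4 × 5.67×10⁻⁸)]^(1/4) = (9.61×10⁹)^(1/4) = 313 K.

T_eq ≈ 313 K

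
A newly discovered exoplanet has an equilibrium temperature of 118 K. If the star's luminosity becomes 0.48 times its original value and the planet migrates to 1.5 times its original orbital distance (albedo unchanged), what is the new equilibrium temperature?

T_eq ≈ 80.2 K

T_eq ∝ L^(1/4) · d^(−1/2).
T′ = 118 × 0.48^(1/4) / 1.5^(1/2) = 80.2 K.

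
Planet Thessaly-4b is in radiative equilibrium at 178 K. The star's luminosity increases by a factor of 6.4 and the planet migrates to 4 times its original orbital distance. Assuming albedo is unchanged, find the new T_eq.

T_eq ≈ 142 K

T_eq ∝ L^(1/4) · d^(−1/2).
T′ = 178 × 6.4^(1/4) / 4^(1/2) = 142 K.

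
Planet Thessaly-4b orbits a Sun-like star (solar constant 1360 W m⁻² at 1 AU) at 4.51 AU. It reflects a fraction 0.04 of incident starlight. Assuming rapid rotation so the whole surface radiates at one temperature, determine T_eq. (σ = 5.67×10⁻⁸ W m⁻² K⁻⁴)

T_eq ≈ 130 K

Flux at 4.51 AU: S = 1360/4.51² = 66.9 W m⁻².
Energy balance: absorbed = emitted ⇒ πR²·S(1−A) = 4πR²·σT_eq⁴, so T_eq⁴ = S(1−A)/(4σ).
T_eq = [66.9 × 0.96 / (4 × 5.67×10⁻⁸)]^(1/4) = (2.83×10⁸)^(1/4) = 130 K.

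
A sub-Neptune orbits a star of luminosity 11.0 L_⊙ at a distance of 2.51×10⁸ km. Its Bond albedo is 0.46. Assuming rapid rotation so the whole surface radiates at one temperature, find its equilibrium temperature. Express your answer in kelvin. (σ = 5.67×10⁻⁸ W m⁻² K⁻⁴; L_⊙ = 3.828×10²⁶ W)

d = 2.51×10⁸ km = 2.51×10¹¹ m.
L = 11.0 × 3.828×10²⁶ = 4.21×10²⁷ W.
Flux: S = L/(4πd²) = 4.21×10²⁷/(4π×(2.51×10¹¹)²) = 5320 W m⁻².
Energy balance: absorbed = emitted ⇒ πR²·S(1−A) = 4πR²·σT_eq⁴, so T_eq⁴ = S(1−A)/(4σ).
T_eq = [5320 × 0.54 / (4 × 5.67×10⁻⁸)]^(1/4) = (1.27×10¹⁰)^(1/4) = 335 K.

T_eq ≈ 335 K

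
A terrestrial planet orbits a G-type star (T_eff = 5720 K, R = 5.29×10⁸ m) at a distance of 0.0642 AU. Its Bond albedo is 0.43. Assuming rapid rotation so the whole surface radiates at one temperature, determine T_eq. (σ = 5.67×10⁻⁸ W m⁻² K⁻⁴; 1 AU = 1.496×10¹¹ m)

T_eq ≈ 825 K

d = 0.0642 AU = 9.60×10⁹ m.
L = 4πR_⋆²σT_⋆⁴ = 4π(5.29×10⁸)² × 5.67×10⁻⁸ × (5720)⁴ = 2.13×10²⁶ W.
S = L/(4πd²) = 1.84×10⁵ W m⁻².
Energy balance: absorbed = emitted ⇒ πR²·S(1−A) = 4πR²·σT_eq⁴, so T_eq⁴ = S(1−A)/(4σ).
T_eq = [1.84×10⁵ × 0.57 / (4 × 5.67×10⁻⁸)]^(1/4) = (4.63×10¹¹)^(1/4) = 825 K.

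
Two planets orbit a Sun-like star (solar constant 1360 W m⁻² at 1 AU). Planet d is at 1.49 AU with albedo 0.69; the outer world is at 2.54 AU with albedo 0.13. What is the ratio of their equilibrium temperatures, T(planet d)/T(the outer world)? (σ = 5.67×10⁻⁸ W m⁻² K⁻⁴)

T_eq = [S₀(1−A)/(4σd²)]^(1/4), so T ∝ (1−A)^(1/4) / √d.
T₁ = [1360×0.31/(4×5.67×10⁻⁸×1.49²)]^(1/4) = 170.11 K.
T₂ = [1360×0.87/(4×5.67×10⁻⁸×2.54²)]^(1/4) = 168.63 K.

T₁/T₂ ≈ 1.009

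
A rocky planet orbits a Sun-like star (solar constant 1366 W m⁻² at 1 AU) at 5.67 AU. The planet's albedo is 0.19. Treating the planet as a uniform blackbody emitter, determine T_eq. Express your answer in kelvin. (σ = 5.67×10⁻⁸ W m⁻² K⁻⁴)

Flux at 5.67 AU: S = 1366/5.67² = 42.5 W m⁻².
Energy balance: absorbed = emitted ⇒ πR²·S(1−A) = 4πR²·σT_eq⁴, so T_eq⁴ = S(1−A)/(4σ).
T_eq = [42.5 × 0.81 / (4 × 5.67×10⁻⁸)]^(1/4) = (1.52×10⁸)^(1/4) = 111 K.

T_eq ≈ 111 K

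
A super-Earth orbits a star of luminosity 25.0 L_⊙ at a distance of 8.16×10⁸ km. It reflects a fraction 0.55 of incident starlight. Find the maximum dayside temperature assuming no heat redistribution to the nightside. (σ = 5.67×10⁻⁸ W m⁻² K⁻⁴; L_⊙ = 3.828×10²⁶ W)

d = 8.16×10⁸ km = 8.16×10¹¹ m.
L = 25.0 × 3.828×10²⁶ = 9.57×10²⁷ W.
Flux: S = L/(4πd²) = 9.57×10²⁷/(4π×(8.16×10¹¹)²) = 1140 W m⁻².
With no redistribution each surface element balances locally: S(1−A) = σT⁴.
T = [1140 × 0.45 / 5.67×10⁻⁸]^(1/4) = (9.08×10⁹)^(1/4) = 309 K.

T_ss ≈ 309 K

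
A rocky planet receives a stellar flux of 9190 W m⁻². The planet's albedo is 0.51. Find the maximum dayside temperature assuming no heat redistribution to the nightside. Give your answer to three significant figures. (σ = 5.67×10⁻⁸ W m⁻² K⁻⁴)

With no redistribution each surface element balances locally: S(1−A) = σT⁴.
T = [9190 × 0.49 / 5.67×10⁻⁸]^(1/4) = (7.94×10¹⁰)^(1/4) = 531 K.

T_ss ≈ 531 K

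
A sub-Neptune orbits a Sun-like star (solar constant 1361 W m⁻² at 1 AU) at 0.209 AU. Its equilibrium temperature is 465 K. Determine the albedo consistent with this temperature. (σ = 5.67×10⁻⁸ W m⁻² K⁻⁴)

A ≈ 0.66

Flux at 0.209 AU: S = 1361/0.209² = 3.12×10⁴ W m⁻².
From T_eq⁴ = S(1−A)/(4σ): 1−A = 4σT_eq⁴/S.
1−A = 4 × 5.67×10⁻⁸ × (465)⁴ / 3.12×10⁴ = 0.340.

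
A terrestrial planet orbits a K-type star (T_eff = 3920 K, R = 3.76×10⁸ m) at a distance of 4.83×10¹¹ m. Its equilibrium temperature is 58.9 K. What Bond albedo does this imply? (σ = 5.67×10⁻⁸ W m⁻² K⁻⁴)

A ≈ 0.66

L = 4πR_⋆²σT_⋆⁴ = 4π(3.76×10⁸)² × 5.67×10⁻⁸ × (3920)⁴ = 2.38×10²⁵ W.
S = L/(4πd²) = 8.11 W m⁻².
From T_eq⁴ = S(1−A)/(4σ): 1−A = 4σT_eq⁴/S.
1−A = 4 × 5.67×10⁻⁸ × (58.9)⁴ / 8.11 = 0.336.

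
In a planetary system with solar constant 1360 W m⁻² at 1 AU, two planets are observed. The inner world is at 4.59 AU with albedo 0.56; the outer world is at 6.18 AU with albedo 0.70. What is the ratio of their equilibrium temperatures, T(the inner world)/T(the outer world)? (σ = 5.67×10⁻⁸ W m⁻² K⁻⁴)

T_eq = [S₀(1−A)/(4σd²)]^(1/4), so T ∝ (1−A)^(1/4) / √d.
T₁ = [1360×0.44/(4×5.67×10⁻⁸×4.59²)]^(1/4) = 105.79 K.
T₂ = [1360×0.30/(4×5.67×10⁻⁸×6.18²)]^(1/4) = 82.84 K.

T₁/T₂ ≈ 1.277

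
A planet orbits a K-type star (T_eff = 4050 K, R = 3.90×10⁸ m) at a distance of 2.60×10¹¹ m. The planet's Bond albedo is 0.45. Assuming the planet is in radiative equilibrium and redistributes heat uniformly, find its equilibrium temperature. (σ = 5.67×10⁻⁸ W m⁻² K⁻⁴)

T_eq ≈ 95.5 K

L = 4πR_⋆²σT_⋆⁴ = 4π(3.90×10⁸)² × 5.67×10⁻⁸ × (4050)⁴ = 2.92×10²⁵ W.
S = L/(4πd²) = 34.3 W m⁻².
Energy balance: absorbed = emitted ⇒ πR²·S(1−A) = 4πR²·σT_eq⁴, so T_eq⁴ = S(1−A)/(4σ).
T_eq = [34.3 × 0.55 / (4 × 5.67×10⁻⁸)]^(1/4) = (8.32×10⁷)^(1/4) = 95.5 K.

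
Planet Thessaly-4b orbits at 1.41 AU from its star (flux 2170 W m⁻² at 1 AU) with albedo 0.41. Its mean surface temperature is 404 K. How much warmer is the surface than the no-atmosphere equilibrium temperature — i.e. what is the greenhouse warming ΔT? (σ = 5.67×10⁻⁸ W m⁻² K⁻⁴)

S = 2170/1.41² = 1091 W m⁻².
T_eq = [S(1−A)/(4σ)]^(1/4) = [1091×0.59/(4×5.67×10⁻⁸)]^(1/4) = 230.8 K.
ΔT = T_surf − T_eq = 404 − 230.8.

ΔT ≈ 173.2 K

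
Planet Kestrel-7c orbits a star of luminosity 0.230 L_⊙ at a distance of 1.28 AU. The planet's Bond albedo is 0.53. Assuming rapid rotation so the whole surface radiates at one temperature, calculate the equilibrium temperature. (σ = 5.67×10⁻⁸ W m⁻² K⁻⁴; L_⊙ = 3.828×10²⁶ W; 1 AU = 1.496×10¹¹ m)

T_eq ≈ 141 K

d = 1.28 AU = 1.91×10¹¹ m.
L = 0.230 × 3.828×10²⁶ = 8.80×10²⁵ W.
Flux: S = L/(4πd²) = 8.80×10²⁵/(4π×(1.91×10¹¹)²) = 191 W m⁻².
Energy balance: absorbed = emitted ⇒ πR²·S(1−A) = 4πR²·σT_eq⁴, so T_eq⁴ = S(1−A)/(4σ).
T_eq = [191 × 0.47 / (4 × 5.67×10⁻⁸)]^(1/4) = (3.96×10⁸)^(1/4) = 141 K.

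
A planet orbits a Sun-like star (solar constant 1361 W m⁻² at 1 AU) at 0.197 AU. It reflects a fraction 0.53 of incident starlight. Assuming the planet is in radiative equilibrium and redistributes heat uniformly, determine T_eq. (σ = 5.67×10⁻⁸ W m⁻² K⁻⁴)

T_eq ≈ 519 K

Flux at 0.197 AU: S = 1361/0.197² = 3.51×10⁴ W m⁻².
Energy balance: absorbed = emitted ⇒ πR²·S(1−A) = 4πR²·σT_eq⁴, so T_eq⁴ = S(1−A)/(4σ).
T_eq = [3.51×10⁴ × 0.47 / (4 × 5.67×10⁻⁸)]^(1/4) = (7.27×10¹⁰)^(1/4) = 519 K.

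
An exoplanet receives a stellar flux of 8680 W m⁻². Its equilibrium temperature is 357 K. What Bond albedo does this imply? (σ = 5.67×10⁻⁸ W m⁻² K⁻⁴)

From T_eq⁴ = S(1−A)/(4σ): 1−A = 4σT_eq⁴/S.
1−A = 4 × 5.67×10⁻⁸ × (357)⁴ / 8680 = 0.424.

A ≈ 0.58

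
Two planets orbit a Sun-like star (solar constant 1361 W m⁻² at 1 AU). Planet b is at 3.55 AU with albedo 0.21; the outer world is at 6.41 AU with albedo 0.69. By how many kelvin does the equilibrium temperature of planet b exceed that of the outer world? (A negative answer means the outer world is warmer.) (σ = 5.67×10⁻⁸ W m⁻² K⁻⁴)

ΔT ≈ 57.2 K

T_eq = [S₀(1−A)/(4σd²)]^(1/4), so T ∝ (1−A)^(1/4) / √d.
T₁ = [1361×0.79/(4×5.67×10⁻⁸×3.55²)]^(1/4) = 139.27 K.
T₂ = [1361×0.31/(4×5.67×10⁻⁸×6.41²)]^(1/4) = 82.03 K.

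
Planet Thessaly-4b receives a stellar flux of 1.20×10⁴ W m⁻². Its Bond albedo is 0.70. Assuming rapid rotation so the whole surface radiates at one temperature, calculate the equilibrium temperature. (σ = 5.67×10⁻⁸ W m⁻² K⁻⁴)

T_eq ≈ 355 K

Energy balance: absorbed = emitted ⇒ πR²·S(1−A) = 4πR²·σT_eq⁴, so T_eq⁴ = S(1−A)/(4σ).
T_eq = [1.20×10⁴ × 0.30 / (4 × 5.67×10⁻⁸)]^(1/4) = (1.59×10¹⁰)^(1/4) = 355 K.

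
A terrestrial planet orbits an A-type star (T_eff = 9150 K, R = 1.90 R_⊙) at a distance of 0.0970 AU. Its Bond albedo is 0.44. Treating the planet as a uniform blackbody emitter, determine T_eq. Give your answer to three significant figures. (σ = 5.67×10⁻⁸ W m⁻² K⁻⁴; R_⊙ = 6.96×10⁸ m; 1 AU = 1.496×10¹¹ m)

R_⋆ = 1.90 × 6.96×10⁸ = 1.32×10⁹ m.
d = 0.0970 AU = 1.45×10¹⁰ m.
L = 4πR_⋆²σT_⋆⁴ = 4π(1.32×10⁹)² × 5.67×10⁻⁸ × (9150)⁴ = 8.73×10²⁷ W.
S = L/(4πd²) = 3.30×10⁶ W m⁻².
Energy balance: absorbed = emitted ⇒ πR²·S(1−A) = 4πR²·σT_eq⁴, so T_eq⁴ = S(1−A)/(4σ).
T_eq = [3.30×10⁶ × 0.56 / (4 × 5.67×10⁻⁸)]^(1/4) = (8.15×10¹²)^(1/4) = 1690 K.

T_eq ≈ 1690 K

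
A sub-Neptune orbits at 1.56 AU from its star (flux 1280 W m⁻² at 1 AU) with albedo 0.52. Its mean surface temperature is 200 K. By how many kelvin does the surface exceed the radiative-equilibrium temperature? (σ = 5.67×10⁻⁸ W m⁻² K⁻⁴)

ΔT ≈ 17.3 K

S = 1280/1.56² = 526.0 W m⁻².
T_eq = [S(1−A)/(4σ)]^(1/4) = [526.0×0.48/(4×5.67×10⁻⁸)]^(1/4) = 182.7 K.
ΔT = T_surf − T_eq = 200 − 182.7.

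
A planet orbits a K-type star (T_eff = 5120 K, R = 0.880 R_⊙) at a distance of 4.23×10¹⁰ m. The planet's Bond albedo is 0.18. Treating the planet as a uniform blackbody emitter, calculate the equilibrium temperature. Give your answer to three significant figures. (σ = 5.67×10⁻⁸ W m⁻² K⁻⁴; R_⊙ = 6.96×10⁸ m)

T_eq ≈ 415 K

R_⋆ = 0.880 × 6.96×10⁸ = 6.12×10⁸ m.
L = 4πR_⋆²σT_⋆⁴ = 4π(6.12×10⁸)² × 5.67×10⁻⁸ × (5120)⁴ = 1.84×10²⁶ W.
S = L/(4πd²) = 8170 W m⁻².
Energy balance: absorbed = emitted ⇒ πR²·S(1−A) = 4πR²·σT_eq⁴, so T_eq⁴ = S(1−A)/(4σ).
T_eq = [8170 × 0.82 / (4 × 5.67×10⁻⁸)]^(1/4) = (2.95×10¹⁰)^(1/4) = 415 K.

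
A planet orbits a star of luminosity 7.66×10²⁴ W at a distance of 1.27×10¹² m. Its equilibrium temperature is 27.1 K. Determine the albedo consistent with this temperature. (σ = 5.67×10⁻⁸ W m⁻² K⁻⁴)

Flux: S = L/(4πd²) = 7.66×10²⁴/(4π×(1.27×10¹²)²) = 0.378 W m⁻².
From T_eq⁴ = S(1−A)/(4σ): 1−A = 4σT_eq⁴/S.
1−A = 4 × 5.67×10⁻⁸ × (27.1)⁴ / 0.378 = 0.324.

A ≈ 0.68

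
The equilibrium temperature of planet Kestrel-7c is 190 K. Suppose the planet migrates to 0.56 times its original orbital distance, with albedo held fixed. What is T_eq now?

T_eq ∝ L^(1/4) · d^(−1/2).
T′ = 190 / 0.56^(1/2) = 254 K.

T_eq ≈ 254 K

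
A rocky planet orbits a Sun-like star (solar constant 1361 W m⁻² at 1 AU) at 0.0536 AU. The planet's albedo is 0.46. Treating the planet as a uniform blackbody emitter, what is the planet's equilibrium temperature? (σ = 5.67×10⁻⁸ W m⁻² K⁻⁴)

T_eq ≈ 1030 K

Flux at 0.0536 AU: S = 1361/0.0536² = 4.74×10⁵ W m⁻².
Energy balance: absorbed = emitted ⇒ πR²·S(1−A) = 4πR²·σT_eq⁴, so T_eq⁴ = S(1−A)/(4σ).
T_eq = [4.74×10⁵ × 0.54 / (4 × 5.67×10⁻⁸)]^(1/4) = (1.13×10¹²)^(1/4) = 1030 K.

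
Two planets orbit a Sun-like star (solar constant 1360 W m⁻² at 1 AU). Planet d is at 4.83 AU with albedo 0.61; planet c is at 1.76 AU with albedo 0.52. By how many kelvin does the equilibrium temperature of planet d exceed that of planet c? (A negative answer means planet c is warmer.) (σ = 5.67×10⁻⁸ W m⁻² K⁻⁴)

ΔT ≈ -74.5 K

T_eq = [S₀(1−A)/(4σd²)]^(1/4), so T ∝ (1−A)^(1/4) / √d.
T₁ = [1360×0.39/(4×5.67×10⁻⁸×4.83²)]^(1/4) = 100.06 K.
T₂ = [1360×0.48/(4×5.67×10⁻⁸×1.76²)]^(1/4) = 174.59 K.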